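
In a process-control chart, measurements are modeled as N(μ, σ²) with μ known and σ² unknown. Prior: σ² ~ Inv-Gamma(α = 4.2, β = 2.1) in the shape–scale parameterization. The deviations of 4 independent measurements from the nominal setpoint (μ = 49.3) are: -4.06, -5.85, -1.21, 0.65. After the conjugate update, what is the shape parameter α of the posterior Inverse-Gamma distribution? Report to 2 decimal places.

With known mean μ and an Inverse-Gamma(α, β) prior on σ², the Normal likelihood is conjugate: posterior is Inv-Gamma(α + n/2, β + Σ(xᵢ−μ)²/2).
Σ(xᵢ−μ)² = (-4.06)² + (-5.85)² + (-1.21)² + (0.65)² = 52.5927.
Posterior: Inv-Gamma(4.2 + 4/2, 2.1 + 52.5927/2) = Inv-Gamma(6.20, 28.39635).
Posterior α = 6.20.

6.20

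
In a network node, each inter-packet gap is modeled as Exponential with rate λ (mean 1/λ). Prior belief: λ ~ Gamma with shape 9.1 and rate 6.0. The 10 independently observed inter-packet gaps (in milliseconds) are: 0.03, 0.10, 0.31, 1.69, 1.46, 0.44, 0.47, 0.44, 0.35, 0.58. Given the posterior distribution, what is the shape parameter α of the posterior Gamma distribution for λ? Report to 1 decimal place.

With a Gamma(shape α, rate β) prior on the exponential rate λ, the posterior after n observations with total T = Σxᵢ is Gamma(α+n, β+T).
Sum of observations T = 5.87 milliseconds; n = 10.
Posterior: Gamma(9.1+10, 6.0+5.87) = Gamma(19.1, 11.87).
Posterior α = 19.1.

19.1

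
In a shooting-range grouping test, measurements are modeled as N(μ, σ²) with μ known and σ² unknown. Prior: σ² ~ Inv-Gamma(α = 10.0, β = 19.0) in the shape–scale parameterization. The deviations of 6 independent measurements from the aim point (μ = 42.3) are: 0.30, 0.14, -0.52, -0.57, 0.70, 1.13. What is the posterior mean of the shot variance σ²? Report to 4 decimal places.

With known mean μ and an Inverse-Gamma(α, β) prior on σ², the Normal likelihood is conjugate: posterior is Inv-Gamma(α + n/2, β + Σ(xᵢ−μ)²/2).
Σ(xᵢ−μ)² = (0.30)² + (0.14)² + (-0.52)² + (-0.57)² + (0.70)² + (1.13)² = 2.4718.
Posterior: Inv-Gamma(10.0 + 6/2, 19.0 + 2.4718/2) = Inv-Gamma(13.00, 20.23590).
E[σ²|data] = β/(α−1) = 20.23590/12.00 = 1.6863.

1.6863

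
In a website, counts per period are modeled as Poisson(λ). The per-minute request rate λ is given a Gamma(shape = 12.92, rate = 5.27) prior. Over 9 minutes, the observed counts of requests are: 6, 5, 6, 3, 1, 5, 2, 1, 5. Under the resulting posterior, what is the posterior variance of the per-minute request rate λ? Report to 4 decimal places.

With a Gamma(shape α, rate β) prior, the Poisson likelihood is conjugate: the posterior is Gamma(α + ΣXᵢ, β + n).
Sum of counts S = 34 over n = 9 minutes.
Posterior: Gamma(α+S, β+n) = Gamma(12.92+34, 5.27+9) = Gamma(46.92, 14.27).
Var = α/β² = 46.92/14.27² = 0.2304.

0.2304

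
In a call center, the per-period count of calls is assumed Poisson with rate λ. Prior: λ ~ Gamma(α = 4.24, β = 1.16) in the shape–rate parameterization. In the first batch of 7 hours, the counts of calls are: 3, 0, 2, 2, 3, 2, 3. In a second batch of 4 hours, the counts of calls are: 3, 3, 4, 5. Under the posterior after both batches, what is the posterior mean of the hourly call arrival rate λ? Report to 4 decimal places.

With a Gamma(shape α, rate β) prior, the Poisson likelihood is conjugate: the posterior is Gamma(α + ΣXᵢ, β + n).
Batch 1: sum of counts S = 15 over n = 7 hours.
After batch 1: Gamma(α+S, β+n) = Gamma(4.24+15, 1.16+7) = Gamma(19.24, 8.16).
Batch 2: sum of counts S = 15 over n = 4 hours.
After batch 2: Gamma(α+S, β+n) = Gamma(19.24+15, 8.16+4) = Gamma(34.24, 12.16).
Posterior mean = α/β = 34.24/12.16 = 2.8158.

2.8158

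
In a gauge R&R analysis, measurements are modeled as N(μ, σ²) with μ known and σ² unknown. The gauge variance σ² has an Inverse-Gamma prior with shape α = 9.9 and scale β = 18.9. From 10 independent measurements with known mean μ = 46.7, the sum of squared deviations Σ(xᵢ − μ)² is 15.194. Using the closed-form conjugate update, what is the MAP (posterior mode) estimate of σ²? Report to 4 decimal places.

1.6665

With known mean μ and an Inverse-Gamma(α, β) prior on σ², the Normal likelihood is conjugate: posterior is Inv-Gamma(α + n/2, β + Σ(xᵢ−μ)²/2).
Posterior: Inv-Gamma(9.9 + 10/2, 18.9 + 15.194/2) = Inv-Gamma(14.90, 26.4970).
Mode = β/(α+1) = 26.4970/15.90 = 1.6665.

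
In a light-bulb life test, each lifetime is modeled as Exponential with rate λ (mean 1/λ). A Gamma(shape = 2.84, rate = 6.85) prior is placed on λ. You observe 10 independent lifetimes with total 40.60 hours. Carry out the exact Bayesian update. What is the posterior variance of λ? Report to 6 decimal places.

0.005703

With a Gamma(shape α, rate β) prior on the exponential rate λ, the posterior after n observations with total T = Σxᵢ is Gamma(α+n, β+T).
Posterior: Gamma(2.84+10, 6.85+40.60) = Gamma(12.84, 47.45).
Var = α/β² = 0.005703.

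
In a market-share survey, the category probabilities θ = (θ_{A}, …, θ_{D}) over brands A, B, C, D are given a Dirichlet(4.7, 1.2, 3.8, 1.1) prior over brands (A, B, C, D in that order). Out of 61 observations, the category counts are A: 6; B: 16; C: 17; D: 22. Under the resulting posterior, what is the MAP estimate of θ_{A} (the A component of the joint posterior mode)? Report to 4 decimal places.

0.1431

The Dirichlet prior is conjugate to the Multinomial likelihood: each posterior αⱼ = prior αⱼ + observed count nⱼ.
Posterior concentration: (10.7, 17.2, 20.8, 23.1), total = 71.8.
Joint mode component: (α_{A}−1)/(Σα−K) = 9.7/67.8 = 0.1431.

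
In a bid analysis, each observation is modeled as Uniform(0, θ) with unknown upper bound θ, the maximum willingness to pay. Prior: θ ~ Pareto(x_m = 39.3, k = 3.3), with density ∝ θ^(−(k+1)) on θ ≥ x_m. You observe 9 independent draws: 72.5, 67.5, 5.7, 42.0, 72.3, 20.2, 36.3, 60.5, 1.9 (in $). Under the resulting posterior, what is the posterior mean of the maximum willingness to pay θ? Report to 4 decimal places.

78.9159

A Pareto(scale x_m, shape k) prior on the upper bound θ of Uniform(0, θ) is conjugate: posterior is Pareto(max(x_m, max xᵢ), k + n).
Sample maximum = 72.5; prior scale x_m = 39.3 → posterior scale = max = 72.5.
Posterior shape = 3.3 + 9 = 12.3.
E[θ|data] = k·x_m/(k−1) = 12.3·72.5/11.3 = 78.9159.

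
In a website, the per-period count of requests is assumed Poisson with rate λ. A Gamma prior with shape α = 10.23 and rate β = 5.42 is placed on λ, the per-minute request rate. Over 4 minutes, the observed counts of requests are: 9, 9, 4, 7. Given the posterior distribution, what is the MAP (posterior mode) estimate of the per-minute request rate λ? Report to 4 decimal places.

With a Gamma(shape α, rate β) prior, the Poisson likelihood is conjugate: the posterior is Gamma(α + ΣXᵢ, β + n).
Sum of counts S = 29 over n = 4 minutes.
Posterior: Gamma(α+S, β+n) = Gamma(10.23+29, 5.42+4) = Gamma(39.23, 9.42).
Mode of Gamma(α,β) for α≥1 is (α−1)/β = 38.23/9.42 = 4.0584.

4.0584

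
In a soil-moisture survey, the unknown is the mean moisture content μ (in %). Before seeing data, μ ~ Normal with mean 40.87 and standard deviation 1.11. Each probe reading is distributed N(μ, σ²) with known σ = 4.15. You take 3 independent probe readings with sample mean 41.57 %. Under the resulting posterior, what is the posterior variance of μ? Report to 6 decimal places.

For Normal data with known variance σ², a Normal(μ₀, σ₀²) prior on μ is conjugate. Posterior precision = 1/σ₀² + n/σ²; posterior mean is the precision-weighted average of μ₀ and x̄.
σ₀² = 1.11² = 1.2321, σ² = 4.15² = 17.2225; σ² + n·σ₀² = 17.2225 + 3·1.2321 = 20.9188.
Posterior precision = 1/σ₀² + n/σ² = 1/1.2321 + 3/17.2225 = (σ² + n·σ₀²)/(σ₀²σ²) = 20.9188/(1.2321·17.2225); posterior variance σₙ² = σ₀²σ²/(σ² + n·σ₀²) = 1.2321·17.2225/20.9188 = 1.014391.

1.014391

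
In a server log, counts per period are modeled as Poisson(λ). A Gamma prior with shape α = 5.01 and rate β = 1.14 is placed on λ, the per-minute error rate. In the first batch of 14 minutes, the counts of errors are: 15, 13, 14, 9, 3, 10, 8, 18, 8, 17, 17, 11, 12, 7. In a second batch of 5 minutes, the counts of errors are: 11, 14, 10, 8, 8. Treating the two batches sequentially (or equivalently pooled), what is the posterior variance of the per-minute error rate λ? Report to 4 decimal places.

With a Gamma(shape α, rate β) prior, the Poisson likelihood is conjugate: the posterior is Gamma(α + ΣXᵢ, β + n).
Batch 1: sum of counts S = 162 over n = 14 minutes.
After batch 1: Gamma(α+S, β+n) = Gamma(5.01+162, 1.14+14) = Gamma(167.01, 15.14).
Batch 2: sum of counts S = 51 over n = 5 minutes.
After batch 2: Gamma(α+S, β+n) = Gamma(167.01+51, 15.14+5) = Gamma(218.01, 20.14).
Var = α/β² = 218.01/20.14² = 0.5375.

0.5375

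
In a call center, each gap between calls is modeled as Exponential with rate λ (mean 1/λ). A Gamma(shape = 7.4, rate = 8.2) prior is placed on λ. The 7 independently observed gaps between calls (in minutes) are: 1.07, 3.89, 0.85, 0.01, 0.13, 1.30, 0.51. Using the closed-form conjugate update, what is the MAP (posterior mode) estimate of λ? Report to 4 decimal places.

With a Gamma(shape α, rate β) prior on the exponential rate λ, the posterior after n observations with total T = Σxᵢ is Gamma(α+n, β+T).
Sum of observations T = 7.76 minutes; n = 7.
Posterior: Gamma(7.4+7, 8.2+7.76) = Gamma(14.4, 15.96).
Mode = (α−1)/β = 0.8396.

0.8396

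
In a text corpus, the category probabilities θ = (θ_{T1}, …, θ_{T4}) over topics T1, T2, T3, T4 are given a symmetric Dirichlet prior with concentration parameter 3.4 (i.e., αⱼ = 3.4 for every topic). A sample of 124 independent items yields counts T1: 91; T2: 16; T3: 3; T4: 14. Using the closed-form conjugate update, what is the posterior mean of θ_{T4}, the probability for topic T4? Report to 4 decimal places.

The Dirichlet prior is conjugate to the Multinomial likelihood: each posterior αⱼ = prior αⱼ + observed count nⱼ.
Posterior concentration: (94.4, 19.4, 6.4, 17.4), total = 137.6.
E[θ_{T4}|data] = α_{T4}/Σα = 17.4/137.6 = 0.1265.

0.1265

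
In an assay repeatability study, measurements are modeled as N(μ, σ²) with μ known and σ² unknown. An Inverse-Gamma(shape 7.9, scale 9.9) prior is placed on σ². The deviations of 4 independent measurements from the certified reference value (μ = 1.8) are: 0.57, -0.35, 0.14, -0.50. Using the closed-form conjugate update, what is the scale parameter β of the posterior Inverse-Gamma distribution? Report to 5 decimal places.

With known mean μ and an Inverse-Gamma(α, β) prior on σ², the Normal likelihood is conjugate: posterior is Inv-Gamma(α + n/2, β + Σ(xᵢ−μ)²/2).
Σ(xᵢ−μ)² = (0.57)² + (-0.35)² + (0.14)² + (-0.50)² = 0.7170.
Posterior: Inv-Gamma(7.9 + 4/2, 9.9 + 0.7170/2) = Inv-Gamma(9.90, 10.25850).
Posterior β = 10.25850.

10.25850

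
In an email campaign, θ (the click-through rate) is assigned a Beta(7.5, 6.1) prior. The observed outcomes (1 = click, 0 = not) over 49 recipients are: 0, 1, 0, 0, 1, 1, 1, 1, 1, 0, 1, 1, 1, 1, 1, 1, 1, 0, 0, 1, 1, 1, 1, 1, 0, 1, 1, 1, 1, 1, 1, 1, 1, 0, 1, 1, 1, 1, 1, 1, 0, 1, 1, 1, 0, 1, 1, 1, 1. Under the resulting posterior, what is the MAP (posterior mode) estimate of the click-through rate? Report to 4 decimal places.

The Beta prior is conjugate to a Binomial/Bernoulli likelihood; the update adds successes to α and failures to β.
Posterior: Beta(α+k, β+n−k) = Beta(7.5+39, 6.1+10) = Beta(46.5, 16.1).
Mode of Beta(a,b) for a,b>1 is (a−1)/(a+b−2) = 45.5/60.6 = 0.7508.

0.7508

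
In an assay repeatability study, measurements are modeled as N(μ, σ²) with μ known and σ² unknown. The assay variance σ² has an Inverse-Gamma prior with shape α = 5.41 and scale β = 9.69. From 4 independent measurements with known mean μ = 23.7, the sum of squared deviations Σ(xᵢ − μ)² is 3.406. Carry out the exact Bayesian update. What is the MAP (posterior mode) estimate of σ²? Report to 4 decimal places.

1.3547

With known mean μ and an Inverse-Gamma(α, β) prior on σ², the Normal likelihood is conjugate: posterior is Inv-Gamma(α + n/2, β + Σ(xᵢ−μ)²/2).
Posterior: Inv-Gamma(5.41 + 4/2, 9.69 + 3.406/2) = Inv-Gamma(7.41, 11.3930).
Mode = β/(α+1) = 11.3930/8.41 = 1.3547.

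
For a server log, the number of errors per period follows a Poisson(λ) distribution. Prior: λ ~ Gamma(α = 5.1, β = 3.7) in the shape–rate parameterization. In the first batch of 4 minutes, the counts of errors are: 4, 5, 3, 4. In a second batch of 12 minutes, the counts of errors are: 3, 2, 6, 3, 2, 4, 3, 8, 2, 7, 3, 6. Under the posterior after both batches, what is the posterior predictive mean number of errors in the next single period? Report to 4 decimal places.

With a Gamma(shape α, rate β) prior, the Poisson likelihood is conjugate: the posterior is Gamma(α + ΣXᵢ, β + n).
Batch 1: sum of counts S = 16 over n = 4 minutes.
After batch 1: Gamma(α+S, β+n) = Gamma(5.1+16, 3.7+4) = Gamma(21.1, 7.7).
Batch 2: sum of counts S = 49 over n = 12 minutes.
After batch 2: Gamma(α+S, β+n) = Gamma(21.1+49, 7.7+12) = Gamma(70.1, 19.7).
The predictive distribution for one future period is NegBinom with mean α/β = 3.5584.

3.5584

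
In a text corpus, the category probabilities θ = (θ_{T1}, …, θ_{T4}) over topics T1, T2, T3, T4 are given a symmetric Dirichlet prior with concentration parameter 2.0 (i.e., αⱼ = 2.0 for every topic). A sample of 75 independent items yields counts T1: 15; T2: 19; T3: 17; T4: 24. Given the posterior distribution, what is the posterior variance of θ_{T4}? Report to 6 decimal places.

The Dirichlet prior is conjugate to the Multinomial likelihood: each posterior αⱼ = prior αⱼ + observed count nⱼ.
Posterior concentration: (17.0, 21.0, 19.0, 26.0), total = 83.0.
Var[θ_j] = α_j(Σα−α_j)/((Σα)²(Σα+1)) = 26.0·57.0/(83.0²·84.0) = 0.002561.

0.002561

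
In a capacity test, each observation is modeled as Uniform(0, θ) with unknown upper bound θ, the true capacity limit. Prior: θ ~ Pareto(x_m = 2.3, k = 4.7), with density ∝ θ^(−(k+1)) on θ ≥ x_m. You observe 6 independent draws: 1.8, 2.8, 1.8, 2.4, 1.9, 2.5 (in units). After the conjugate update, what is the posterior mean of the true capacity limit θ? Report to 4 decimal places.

A Pareto(scale x_m, shape k) prior on the upper bound θ of Uniform(0, θ) is conjugate: posterior is Pareto(max(x_m, max xᵢ), k + n).
Sample maximum = 2.8; prior scale x_m = 2.3 → posterior scale = max = 2.8.
Posterior shape = 4.7 + 6 = 10.7.
E[θ|data] = k·x_m/(k−1) = 10.7·2.8/9.7 = 3.0887.

3.0887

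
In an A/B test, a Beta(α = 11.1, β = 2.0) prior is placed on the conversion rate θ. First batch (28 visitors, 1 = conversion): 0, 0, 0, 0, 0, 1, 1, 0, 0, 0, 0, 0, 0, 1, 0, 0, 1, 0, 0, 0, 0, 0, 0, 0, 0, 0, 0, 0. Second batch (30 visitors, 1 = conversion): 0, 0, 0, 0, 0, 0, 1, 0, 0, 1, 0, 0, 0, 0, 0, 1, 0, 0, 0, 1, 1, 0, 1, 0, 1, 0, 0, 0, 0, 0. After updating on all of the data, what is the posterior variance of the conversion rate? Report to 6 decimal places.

0.002971

The Beta prior is conjugate to a Binomial/Bernoulli likelihood; the update adds successes to α and failures to β.
After batch 1: Beta(11.1+4, 2.0+24) = Beta(15.1, 26.0).
After batch 2: Beta(15.1+7, 26.0+23) = Beta(22.1, 49.0).
Var = αβ/((α+β)²(α+β+1)) = 22.1·49.0/(71.1²·72.1) = 0.002971.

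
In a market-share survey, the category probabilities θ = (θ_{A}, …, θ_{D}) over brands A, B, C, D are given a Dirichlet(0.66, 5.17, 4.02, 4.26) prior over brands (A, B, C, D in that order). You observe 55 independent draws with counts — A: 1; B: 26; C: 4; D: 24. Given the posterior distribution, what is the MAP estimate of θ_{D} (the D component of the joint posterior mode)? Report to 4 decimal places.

The Dirichlet prior is conjugate to the Multinomial likelihood: each posterior αⱼ = prior αⱼ + observed count nⱼ.
Posterior concentration: (1.66, 31.17, 8.02, 28.26), total = 69.11.
Joint mode component: (α_{D}−1)/(Σα−K) = 27.26/65.11 = 0.4187.

0.4187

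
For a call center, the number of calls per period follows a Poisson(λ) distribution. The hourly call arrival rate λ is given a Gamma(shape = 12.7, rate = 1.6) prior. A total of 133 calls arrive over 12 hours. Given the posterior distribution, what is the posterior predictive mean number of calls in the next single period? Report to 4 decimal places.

10.7132

With a Gamma(shape α, rate β) prior, the Poisson likelihood is conjugate: the posterior is Gamma(α + ΣXᵢ, β + n).
Posterior: Gamma(α+S, β+n) = Gamma(12.7+133, 1.6+12) = Gamma(145.7, 13.6).
The predictive distribution for one future period is NegBinom with mean α/β = 10.7132.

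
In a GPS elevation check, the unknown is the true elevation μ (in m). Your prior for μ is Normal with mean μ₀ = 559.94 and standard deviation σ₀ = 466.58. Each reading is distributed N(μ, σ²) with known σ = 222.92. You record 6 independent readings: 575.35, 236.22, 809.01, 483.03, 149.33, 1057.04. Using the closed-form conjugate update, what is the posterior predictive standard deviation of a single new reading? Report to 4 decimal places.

For Normal data with known variance σ², a Normal(μ₀, σ₀²) prior on μ is conjugate. Posterior precision = 1/σ₀² + n/σ²; posterior mean is the precision-weighted average of μ₀ and x̄.
σ₀² = 466.58² = 217696.8964, σ² = 222.92² = 49693.3264; σ² + n·σ₀² = 49693.3264 + 6·217696.8964 = 1355874.7048.
Posterior precision = 1/σ₀² + n/σ² = 1/217696.8964 + 6/49693.3264 = (σ² + n·σ₀²)/(σ₀²σ²) = 1355874.7048/(217696.8964·49693.3264); posterior variance σₙ² = σ₀²σ²/(σ² + n·σ₀²) = 217696.8964·49693.3264/1355874.7048 = 7978.674498.
Predictive variance for one new observation = σₙ² + σ² = 217696.8964·49693.3264/1355874.7048 + 49693.3264 = σ²·(σ₀² + 1355874.7048)/1355874.7048 = 49693.3264·1573571.6012/1355874.7048 = 57672.000898; SD = √(49693.3264·1573571.6012/1355874.7048) = 240.1500.

240.1500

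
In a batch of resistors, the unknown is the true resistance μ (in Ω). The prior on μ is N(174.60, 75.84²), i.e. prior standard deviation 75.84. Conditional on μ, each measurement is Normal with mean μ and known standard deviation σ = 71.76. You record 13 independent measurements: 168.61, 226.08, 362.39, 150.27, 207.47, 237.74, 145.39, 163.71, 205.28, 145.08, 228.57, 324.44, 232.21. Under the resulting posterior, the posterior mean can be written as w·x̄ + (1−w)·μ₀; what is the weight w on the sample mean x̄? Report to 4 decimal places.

0.9356

For Normal data with known variance σ², a Normal(μ₀, σ₀²) prior on μ is conjugate. Posterior precision = 1/σ₀² + n/σ²; posterior mean is the precision-weighted average of μ₀ and x̄.
σ₀² = 75.84² = 5751.7056, σ² = 71.76² = 5149.4976. Prior precision 1/σ₀² = 1/5751.7056; data precision n/σ² = 13/5149.4976.
w = (n/σ²)/(1/σ₀² + n/σ²) = n·σ₀²/(σ² + n·σ₀²) = 13·5751.7056/(5149.4976 + 13·5751.7056) = 74772.1728/79921.6704 = 0.9356.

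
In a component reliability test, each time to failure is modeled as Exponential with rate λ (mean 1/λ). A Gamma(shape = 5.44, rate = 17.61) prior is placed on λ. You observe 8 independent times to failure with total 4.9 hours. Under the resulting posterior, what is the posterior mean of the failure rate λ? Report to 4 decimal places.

With a Gamma(shape α, rate β) prior on the exponential rate λ, the posterior after n observations with total T = Σxᵢ is Gamma(α+n, β+T).
Posterior: Gamma(5.44+8, 17.61+4.9) = Gamma(13.44, 22.51).
Posterior mean of λ = α/β = 13.44/22.51 = 0.5971.

0.5971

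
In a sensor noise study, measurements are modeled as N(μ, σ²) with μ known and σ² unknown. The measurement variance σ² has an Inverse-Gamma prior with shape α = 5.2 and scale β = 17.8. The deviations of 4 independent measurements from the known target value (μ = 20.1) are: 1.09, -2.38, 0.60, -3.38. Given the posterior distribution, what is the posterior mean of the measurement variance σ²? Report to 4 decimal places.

With known mean μ and an Inverse-Gamma(α, β) prior on σ², the Normal likelihood is conjugate: posterior is Inv-Gamma(α + n/2, β + Σ(xᵢ−μ)²/2).
Σ(xᵢ−μ)² = (1.09)² + (-2.38)² + (0.60)² + (-3.38)² = 18.6369.
Posterior: Inv-Gamma(5.2 + 4/2, 17.8 + 18.6369/2) = Inv-Gamma(7.20, 27.11845).
E[σ²|data] = β/(α−1) = 27.11845/6.20 = 4.3739.

4.3739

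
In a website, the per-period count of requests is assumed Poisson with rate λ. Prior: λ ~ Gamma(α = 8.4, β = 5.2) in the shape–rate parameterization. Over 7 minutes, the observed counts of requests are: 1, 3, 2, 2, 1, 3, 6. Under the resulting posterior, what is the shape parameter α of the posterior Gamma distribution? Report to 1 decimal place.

26.4

With a Gamma(shape α, rate β) prior, the Poisson likelihood is conjugate: the posterior is Gamma(α + ΣXᵢ, β + n).
Sum of counts S = 18 over n = 7 minutes.
Posterior: Gamma(α+S, β+n) = Gamma(8.4+18, 5.2+7) = Gamma(26.4, 12.2).
Posterior α = 26.4.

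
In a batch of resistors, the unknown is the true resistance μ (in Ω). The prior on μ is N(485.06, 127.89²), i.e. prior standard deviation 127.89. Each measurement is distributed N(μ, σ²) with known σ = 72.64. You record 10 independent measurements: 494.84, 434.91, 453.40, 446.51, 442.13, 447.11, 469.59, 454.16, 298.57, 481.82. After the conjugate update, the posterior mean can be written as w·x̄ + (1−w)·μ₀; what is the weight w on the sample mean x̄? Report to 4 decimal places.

0.9687

For Normal data with known variance σ², a Normal(μ₀, σ₀²) prior on μ is conjugate. Posterior precision = 1/σ₀² + n/σ²; posterior mean is the precision-weighted average of μ₀ and x̄.
σ₀² = 127.89² = 16355.8521, σ² = 72.64² = 5276.5696. Prior precision 1/σ₀² = 1/16355.8521; data precision n/σ² = 10/5276.5696.
w = (n/σ²)/(1/σ₀² + n/σ²) = n·σ₀²/(σ² + n·σ₀²) = 10·16355.8521/(5276.5696 + 10·16355.8521) = 163558.521/168835.0906 = 0.9687.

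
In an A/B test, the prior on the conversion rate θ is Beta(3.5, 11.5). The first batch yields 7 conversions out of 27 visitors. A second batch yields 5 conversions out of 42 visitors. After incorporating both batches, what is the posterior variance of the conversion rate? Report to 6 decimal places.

The Beta prior is conjugate to a Binomial/Bernoulli likelihood; the update adds successes to α and failures to β.
After batch 1: Beta(3.5+7, 11.5+20) = Beta(10.5, 31.5).
After batch 2: Beta(10.5+5, 31.5+37) = Beta(15.5, 68.5).
Var = αβ/((α+β)²(α+β+1)) = 15.5·68.5/(84.0²·85.0) = 0.001770.

0.001770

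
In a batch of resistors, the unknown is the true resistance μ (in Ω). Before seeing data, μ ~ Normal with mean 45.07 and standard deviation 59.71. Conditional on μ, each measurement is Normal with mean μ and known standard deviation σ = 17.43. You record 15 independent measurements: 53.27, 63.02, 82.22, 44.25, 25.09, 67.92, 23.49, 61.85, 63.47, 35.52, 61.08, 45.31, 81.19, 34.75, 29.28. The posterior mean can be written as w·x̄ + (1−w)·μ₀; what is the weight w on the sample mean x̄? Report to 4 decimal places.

For Normal data with known variance σ², a Normal(μ₀, σ₀²) prior on μ is conjugate. Posterior precision = 1/σ₀² + n/σ²; posterior mean is the precision-weighted average of μ₀ and x̄.
σ₀² = 59.71² = 3565.2841, σ² = 17.43² = 303.8049. Prior precision 1/σ₀² = 1/3565.2841; data precision n/σ² = 15/303.8049.
w = (n/σ²)/(1/σ₀² + n/σ²) = n·σ₀²/(σ² + n·σ₀²) = 15·3565.2841/(303.8049 + 15·3565.2841) = 53479.2615/53783.0664 = 0.9944.

0.9944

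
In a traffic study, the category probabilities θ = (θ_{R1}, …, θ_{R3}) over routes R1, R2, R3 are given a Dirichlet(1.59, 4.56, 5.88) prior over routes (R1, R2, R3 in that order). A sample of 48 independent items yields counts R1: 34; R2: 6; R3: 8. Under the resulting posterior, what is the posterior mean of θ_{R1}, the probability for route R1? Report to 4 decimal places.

0.5929

The Dirichlet prior is conjugate to the Multinomial likelihood: each posterior αⱼ = prior αⱼ + observed count nⱼ.
Posterior concentration: (35.59, 10.56, 13.88), total = 60.03.
E[θ_{R1}|data] = α_{R1}/Σα = 35.59/60.03 = 0.5929.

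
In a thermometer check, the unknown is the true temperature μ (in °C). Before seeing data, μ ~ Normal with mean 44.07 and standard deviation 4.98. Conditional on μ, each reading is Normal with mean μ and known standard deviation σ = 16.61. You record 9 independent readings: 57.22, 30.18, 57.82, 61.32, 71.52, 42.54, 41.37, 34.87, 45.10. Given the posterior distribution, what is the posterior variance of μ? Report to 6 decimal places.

For Normal data with known variance σ², a Normal(μ₀, σ₀²) prior on μ is conjugate. Posterior precision = 1/σ₀² + n/σ²; posterior mean is the precision-weighted average of μ₀ and x̄.
σ₀² = 4.98² = 24.8004, σ² = 16.61² = 275.8921; σ² + n·σ₀² = 275.8921 + 9·24.8004 = 499.0957.
Posterior precision = 1/σ₀² + n/σ² = 1/24.8004 + 9/275.8921 = (σ² + n·σ₀²)/(σ₀²σ²) = 499.0957/(24.8004·275.8921); posterior variance σₙ² = σ₀²σ²/(σ² + n·σ₀²) = 24.8004·275.8921/499.0957 = 13.709263.

13.709263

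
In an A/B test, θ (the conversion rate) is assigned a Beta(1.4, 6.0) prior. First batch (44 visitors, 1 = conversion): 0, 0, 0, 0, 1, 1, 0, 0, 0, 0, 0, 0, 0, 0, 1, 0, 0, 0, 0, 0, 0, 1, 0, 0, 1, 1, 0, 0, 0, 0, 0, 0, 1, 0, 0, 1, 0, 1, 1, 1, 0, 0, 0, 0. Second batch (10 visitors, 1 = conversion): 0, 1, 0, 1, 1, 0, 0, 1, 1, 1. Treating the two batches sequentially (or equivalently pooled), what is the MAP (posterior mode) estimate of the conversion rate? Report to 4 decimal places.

0.2929

The Beta prior is conjugate to a Binomial/Bernoulli likelihood; the update adds successes to α and failures to β.
After batch 1: Beta(1.4+11, 6.0+33) = Beta(12.4, 39.0).
After batch 2: Beta(12.4+6, 39.0+4) = Beta(18.4, 43.0).
Mode of Beta(a,b) for a,b>1 is (a−1)/(a+b−2) = 17.4/59.4 = 0.2929.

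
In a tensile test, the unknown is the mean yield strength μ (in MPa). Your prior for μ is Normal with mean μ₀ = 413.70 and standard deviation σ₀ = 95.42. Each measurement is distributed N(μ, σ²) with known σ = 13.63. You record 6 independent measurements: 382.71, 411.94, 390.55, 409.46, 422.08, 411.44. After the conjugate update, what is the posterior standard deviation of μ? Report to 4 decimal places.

5.5550

For Normal data with known variance σ², a Normal(μ₀, σ₀²) prior on μ is conjugate. Posterior precision = 1/σ₀² + n/σ²; posterior mean is the precision-weighted average of μ₀ and x̄.
σ₀² = 95.42² = 9104.9764, σ² = 13.63² = 185.7769; σ² + n·σ₀² = 185.7769 + 6·9104.9764 = 54815.6353.
Posterior precision = 1/σ₀² + n/σ² = 1/9104.9764 + 6/185.7769 = (σ² + n·σ₀²)/(σ₀²σ²) = 54815.6353/(9104.9764·185.7769); posterior variance σₙ² = σ₀²σ²/(σ² + n·σ₀²) = 9104.9764·185.7769/54815.6353 = 30.857880.
Posterior SD = √σₙ² = √(9104.9764·185.7769/54815.6353) = 5.5550.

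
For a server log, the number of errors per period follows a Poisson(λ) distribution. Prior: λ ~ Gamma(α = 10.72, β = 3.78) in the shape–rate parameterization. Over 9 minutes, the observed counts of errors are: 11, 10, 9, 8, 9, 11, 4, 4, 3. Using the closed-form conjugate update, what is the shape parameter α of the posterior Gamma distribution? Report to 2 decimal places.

With a Gamma(shape α, rate β) prior, the Poisson likelihood is conjugate: the posterior is Gamma(α + ΣXᵢ, β + n).
Sum of counts S = 69 over n = 9 minutes.
Posterior: Gamma(α+S, β+n) = Gamma(10.72+69, 3.78+9) = Gamma(79.72, 12.78).
Posterior α = 79.72.

79.72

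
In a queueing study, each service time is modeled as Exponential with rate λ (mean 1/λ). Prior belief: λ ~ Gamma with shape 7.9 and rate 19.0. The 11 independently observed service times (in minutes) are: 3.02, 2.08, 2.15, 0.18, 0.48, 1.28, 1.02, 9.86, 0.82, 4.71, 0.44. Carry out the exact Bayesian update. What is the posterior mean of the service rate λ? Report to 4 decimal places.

0.4196

With a Gamma(shape α, rate β) prior on the exponential rate λ, the posterior after n observations with total T = Σxᵢ is Gamma(α+n, β+T).
Sum of observations T = 26.04 minutes; n = 11.
Posterior: Gamma(7.9+11, 19.0+26.04) = Gamma(18.9, 45.04).
Posterior mean of λ = α/β = 18.9/45.04 = 0.4196.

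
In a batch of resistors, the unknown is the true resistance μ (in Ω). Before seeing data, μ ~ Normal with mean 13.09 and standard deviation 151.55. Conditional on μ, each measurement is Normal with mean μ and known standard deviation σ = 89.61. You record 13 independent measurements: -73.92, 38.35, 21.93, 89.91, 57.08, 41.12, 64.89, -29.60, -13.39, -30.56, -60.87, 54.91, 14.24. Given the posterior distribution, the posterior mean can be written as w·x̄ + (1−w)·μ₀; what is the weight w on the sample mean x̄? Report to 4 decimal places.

0.9738

For Normal data with known variance σ², a Normal(μ₀, σ₀²) prior on μ is conjugate. Posterior precision = 1/σ₀² + n/σ²; posterior mean is the precision-weighted average of μ₀ and x̄.
σ₀² = 151.55² = 22967.4025, σ² = 89.61² = 8029.9521. Prior precision 1/σ₀² = 1/22967.4025; data precision n/σ² = 13/8029.9521.
w = (n/σ²)/(1/σ₀² + n/σ²) = n·σ₀²/(σ² + n·σ₀²) = 13·22967.4025/(8029.9521 + 13·22967.4025) = 298576.2325/306606.1846 = 0.9738.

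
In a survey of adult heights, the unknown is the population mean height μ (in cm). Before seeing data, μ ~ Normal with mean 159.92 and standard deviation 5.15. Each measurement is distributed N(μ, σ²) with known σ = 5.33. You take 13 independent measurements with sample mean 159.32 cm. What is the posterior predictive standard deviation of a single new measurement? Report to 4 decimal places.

5.5161

For Normal data with known variance σ², a Normal(μ₀, σ₀²) prior on μ is conjugate. Posterior precision = 1/σ₀² + n/σ²; posterior mean is the precision-weighted average of μ₀ and x̄.
σ₀² = 5.15² = 26.5225, σ² = 5.33² = 28.4089; σ² + n·σ₀² = 28.4089 + 13·26.5225 = 373.2014.
Posterior precision = 1/σ₀² + n/σ² = 1/26.5225 + 13/28.4089 = (σ² + n·σ₀²)/(σ₀²σ²) = 373.2014/(26.5225·28.4089); posterior variance σₙ² = σ₀²σ²/(σ² + n·σ₀²) = 26.5225·28.4089/373.2014 = 2.018950.
Predictive variance for one new observation = σₙ² + σ² = 26.5225·28.4089/373.2014 + 28.4089 = σ²·(σ₀² + 373.2014)/373.2014 = 28.4089·399.7239/373.2014 = 30.427850; SD = √(28.4089·399.7239/373.2014) = 5.5161.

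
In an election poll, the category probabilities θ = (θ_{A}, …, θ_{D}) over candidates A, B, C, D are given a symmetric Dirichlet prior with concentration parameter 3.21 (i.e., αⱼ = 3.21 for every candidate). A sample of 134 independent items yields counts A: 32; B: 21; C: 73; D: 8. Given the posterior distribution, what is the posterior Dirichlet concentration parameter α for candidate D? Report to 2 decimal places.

The Dirichlet prior is conjugate to the Multinomial likelihood: each posterior αⱼ = prior αⱼ + observed count nⱼ.
Posterior concentration: (35.21, 24.21, 76.21, 11.21), total = 146.84.
α_{D} = 3.21 + 8 = 11.21.

11.21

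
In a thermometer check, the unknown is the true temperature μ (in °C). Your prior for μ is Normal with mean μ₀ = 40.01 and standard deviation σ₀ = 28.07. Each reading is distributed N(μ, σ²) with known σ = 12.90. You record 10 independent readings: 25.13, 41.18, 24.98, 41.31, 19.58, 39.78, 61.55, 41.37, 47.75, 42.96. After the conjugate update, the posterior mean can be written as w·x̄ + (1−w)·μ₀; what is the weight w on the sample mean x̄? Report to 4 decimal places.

For Normal data with known variance σ², a Normal(μ₀, σ₀²) prior on μ is conjugate. Posterior precision = 1/σ₀² + n/σ²; posterior mean is the precision-weighted average of μ₀ and x̄.
σ₀² = 28.07² = 787.9249, σ² = 12.90² = 166.41. Prior precision 1/σ₀² = 1/787.9249; data precision n/σ² = 10/166.41.
w = (n/σ²)/(1/σ₀² + n/σ²) = n·σ₀²/(σ² + n·σ₀²) = 10·787.9249/(166.41 + 10·787.9249) = 7879.249/8045.659 = 0.9793.

0.9793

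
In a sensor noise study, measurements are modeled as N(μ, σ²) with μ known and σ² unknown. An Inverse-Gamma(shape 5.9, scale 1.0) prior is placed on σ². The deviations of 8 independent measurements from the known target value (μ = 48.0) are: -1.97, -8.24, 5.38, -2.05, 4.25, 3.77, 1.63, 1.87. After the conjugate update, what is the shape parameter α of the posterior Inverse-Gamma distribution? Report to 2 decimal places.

With known mean μ and an Inverse-Gamma(α, β) prior on σ², the Normal likelihood is conjugate: posterior is Inv-Gamma(α + n/2, β + Σ(xᵢ−μ)²/2).
Σ(xᵢ−μ)² = (-1.97)² + (-8.24)² + (5.38)² + (-2.05)² + (4.25)² + (3.77)² + (1.63)² + (1.87)² = 143.3546.
Posterior: Inv-Gamma(5.9 + 8/2, 1.0 + 143.3546/2) = Inv-Gamma(9.90, 72.67730).
Posterior α = 9.90.

9.90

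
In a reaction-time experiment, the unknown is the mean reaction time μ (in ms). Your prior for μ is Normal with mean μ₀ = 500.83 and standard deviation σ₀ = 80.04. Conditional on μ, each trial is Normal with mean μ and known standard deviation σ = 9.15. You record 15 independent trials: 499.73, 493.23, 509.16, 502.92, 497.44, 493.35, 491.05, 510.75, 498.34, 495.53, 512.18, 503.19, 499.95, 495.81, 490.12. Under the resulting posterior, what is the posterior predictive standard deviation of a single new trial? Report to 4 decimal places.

For Normal data with known variance σ², a Normal(μ₀, σ₀²) prior on μ is conjugate. Posterior precision = 1/σ₀² + n/σ²; posterior mean is the precision-weighted average of μ₀ and x̄.
σ₀² = 80.04² = 6406.4016, σ² = 9.15² = 83.7225; σ² + n·σ₀² = 83.7225 + 15·6406.4016 = 96179.7465.
Posterior precision = 1/σ₀² + n/σ² = 1/6406.4016 + 15/83.7225 = (σ² + n·σ₀²)/(σ₀²σ²) = 96179.7465/(6406.4016·83.7225); posterior variance σₙ² = σ₀²σ²/(σ² + n·σ₀²) = 6406.4016·83.7225/96179.7465 = 5.576641.
Predictive variance for one new observation = σₙ² + σ² = 6406.4016·83.7225/96179.7465 + 83.7225 = σ²·(σ₀² + 96179.7465)/96179.7465 = 83.7225·102586.1481/96179.7465 = 89.299141; SD = √(83.7225·102586.1481/96179.7465) = 9.4498.

9.4498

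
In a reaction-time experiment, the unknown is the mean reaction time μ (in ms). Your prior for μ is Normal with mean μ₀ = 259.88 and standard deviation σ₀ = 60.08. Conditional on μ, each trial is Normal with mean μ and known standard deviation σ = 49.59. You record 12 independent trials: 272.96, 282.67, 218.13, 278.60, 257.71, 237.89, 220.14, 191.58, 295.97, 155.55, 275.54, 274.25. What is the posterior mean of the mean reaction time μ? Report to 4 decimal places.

For Normal data with known variance σ², a Normal(μ₀, σ₀²) prior on μ is conjugate. Posterior precision = 1/σ₀² + n/σ²; posterior mean is the precision-weighted average of μ₀ and x̄.
Σxᵢ = 272.96 + 282.67 + 218.13 + 278.60 + 257.71 + 237.89 + 220.14 + 191.58 + 295.97 + 155.55 + 275.54 + 274.25 = 2960.99, so n·x̄ = 2960.99.
σ₀² = 60.08² = 3609.6064, σ² = 49.59² = 2459.1681; σ² + n·σ₀² = 2459.1681 + 12·3609.6064 = 45774.4449.
Posterior mean = (μ₀/σ₀² + n·x̄/σ²)/(1/σ₀² + n/σ²) = (σ²·μ₀ + σ₀²·n·x̄)/(σ² + n·σ₀²) = (2459.1681·259.88 + 3609.6064·2960.99)/45774.4449 = 11327097.060164/45774.4449 = 247.4546.

247.4546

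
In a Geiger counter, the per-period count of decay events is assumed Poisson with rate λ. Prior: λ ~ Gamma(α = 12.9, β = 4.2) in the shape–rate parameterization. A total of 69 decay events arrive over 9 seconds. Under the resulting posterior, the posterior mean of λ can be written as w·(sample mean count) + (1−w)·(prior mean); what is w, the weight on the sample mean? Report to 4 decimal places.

With a Gamma(shape α, rate β) prior, the Poisson likelihood is conjugate: the posterior is Gamma(α + ΣXᵢ, β + n).
Posterior mean = (α₀+S)/(β₀+n) = [n/(β₀+n)]·(S/n) + [β₀/(β₀+n)]·(α₀/β₀), so only n and β₀ enter the weight.
Weight on data w = n/(β₀+n) = 9/(4.2+9) = 9/13.2 = 0.6818.

0.6818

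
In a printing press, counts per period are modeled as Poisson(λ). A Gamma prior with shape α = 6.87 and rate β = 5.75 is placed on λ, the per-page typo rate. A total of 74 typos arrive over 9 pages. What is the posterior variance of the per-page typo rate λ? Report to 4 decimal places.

0.3717

With a Gamma(shape α, rate β) prior, the Poisson likelihood is conjugate: the posterior is Gamma(α + ΣXᵢ, β + n).
Posterior: Gamma(α+S, β+n) = Gamma(6.87+74, 5.75+9) = Gamma(80.87, 14.75).
Var = α/β² = 80.87/14.75² = 0.3717.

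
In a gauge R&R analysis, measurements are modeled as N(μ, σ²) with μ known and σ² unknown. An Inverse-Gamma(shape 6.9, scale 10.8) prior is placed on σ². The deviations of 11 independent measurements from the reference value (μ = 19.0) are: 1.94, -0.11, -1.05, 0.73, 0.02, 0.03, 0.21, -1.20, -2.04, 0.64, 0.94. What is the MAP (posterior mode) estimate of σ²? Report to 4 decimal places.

1.2668

With known mean μ and an Inverse-Gamma(α, β) prior on σ², the Normal likelihood is conjugate: posterior is Inv-Gamma(α + n/2, β + Σ(xᵢ−μ)²/2).
Σ(xᵢ−μ)² = (1.94)² + (-0.11)² + (-1.05)² + (0.73)² + (0.02)² + (0.03)² + (0.21)² + (-1.20)² + (-2.04)² + (0.64)² + (0.94)² = 12.3513.
Posterior: Inv-Gamma(6.9 + 11/2, 10.8 + 12.3513/2) = Inv-Gamma(12.40, 16.97565).
Mode = β/(α+1) = 16.97565/13.40 = 1.2668.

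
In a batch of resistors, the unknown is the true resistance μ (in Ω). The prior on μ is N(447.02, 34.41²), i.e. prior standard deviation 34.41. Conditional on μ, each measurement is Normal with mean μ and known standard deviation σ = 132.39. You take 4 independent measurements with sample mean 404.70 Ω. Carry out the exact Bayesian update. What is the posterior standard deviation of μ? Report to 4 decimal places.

30.5313

For Normal data with known variance σ², a Normal(μ₀, σ₀²) prior on μ is conjugate. Posterior precision = 1/σ₀² + n/σ²; posterior mean is the precision-weighted average of μ₀ and x̄.
σ₀² = 34.41² = 1184.0481, σ² = 132.39² = 17527.1121; σ² + n·σ₀² = 17527.1121 + 4·1184.0481 = 22263.3045.
Posterior precision = 1/σ₀² + n/σ² = 1/1184.0481 + 4/17527.1121 = (σ² + n·σ₀²)/(σ₀²σ²) = 22263.3045/(1184.0481·17527.1121); posterior variance σₙ² = σ₀²σ²/(σ² + n·σ₀²) = 1184.0481·17527.1121/22263.3045 = 932.159185.
Posterior SD = √σₙ² = √(1184.0481·17527.1121/22263.3045) = 30.5313.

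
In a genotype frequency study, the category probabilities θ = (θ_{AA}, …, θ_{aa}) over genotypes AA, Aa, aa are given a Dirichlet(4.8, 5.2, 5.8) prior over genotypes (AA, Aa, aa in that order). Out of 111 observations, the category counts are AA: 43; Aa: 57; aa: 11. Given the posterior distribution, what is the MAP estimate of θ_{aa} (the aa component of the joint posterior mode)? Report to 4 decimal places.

0.1276

The Dirichlet prior is conjugate to the Multinomial likelihood: each posterior αⱼ = prior αⱼ + observed count nⱼ.
Posterior concentration: (47.8, 62.2, 16.8), total = 126.8.
Joint mode component: (α_{aa}−1)/(Σα−K) = 15.8/123.8 = 0.1276.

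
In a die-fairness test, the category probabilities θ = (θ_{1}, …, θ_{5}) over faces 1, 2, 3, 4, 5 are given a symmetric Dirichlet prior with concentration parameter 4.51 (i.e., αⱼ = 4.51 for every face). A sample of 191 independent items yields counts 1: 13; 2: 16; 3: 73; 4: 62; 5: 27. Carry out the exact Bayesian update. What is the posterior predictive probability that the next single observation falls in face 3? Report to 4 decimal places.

0.3630

The Dirichlet prior is conjugate to the Multinomial likelihood: each posterior αⱼ = prior αⱼ + observed count nⱼ.
Posterior concentration: (17.51, 20.51, 77.51, 66.51, 31.51), total = 213.55.
P(next = 3 | data) = α_{3}/Σα = 0.3630.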